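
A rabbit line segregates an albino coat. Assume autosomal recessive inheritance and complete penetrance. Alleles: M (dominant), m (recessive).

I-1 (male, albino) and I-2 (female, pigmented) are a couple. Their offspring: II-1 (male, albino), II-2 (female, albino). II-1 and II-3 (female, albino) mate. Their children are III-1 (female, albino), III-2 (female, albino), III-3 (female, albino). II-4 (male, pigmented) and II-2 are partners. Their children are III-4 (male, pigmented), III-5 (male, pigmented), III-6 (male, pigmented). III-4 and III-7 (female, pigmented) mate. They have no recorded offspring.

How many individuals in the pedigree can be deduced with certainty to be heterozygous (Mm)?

Obligate heterozygotes: I-2 is pigmented so carries M and passed m to II-1 (mm), so I-2 is Mm; III-4 is pigmented so carries M and received m from II-2 (mm), so III-4 is Mm; III-5 is pigmented so carries M and received m from II-2 (mm), so III-5 is Mm; III-6 is pigmented so carries M and received m from II-2 (mm), so III-6 is Mm.
Every other individual is either homozygous by phenotype or has at least one consistent homozygous assignment, so the count is 4.

4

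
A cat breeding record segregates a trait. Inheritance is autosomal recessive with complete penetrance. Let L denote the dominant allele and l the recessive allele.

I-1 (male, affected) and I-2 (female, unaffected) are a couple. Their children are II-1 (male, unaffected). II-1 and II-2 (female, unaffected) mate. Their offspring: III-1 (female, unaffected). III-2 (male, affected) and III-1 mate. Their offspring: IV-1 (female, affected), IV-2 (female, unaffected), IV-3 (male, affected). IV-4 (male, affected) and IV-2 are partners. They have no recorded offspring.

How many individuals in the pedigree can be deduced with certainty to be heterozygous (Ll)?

3

Obligate heterozygotes: II-1 is unaffected so carries L and received l from I-1 (ll), so II-1 is Ll; III-1 is unaffected so carries L and passed l to IV-1 (ll), so III-1 is Ll; IV-2 is unaffected so carries L and received l from III-2 (ll), so IV-2 is Ll.
Every other individual is either homozygous by phenotype or has at least one consistent homozygous assignment, so the count is 3.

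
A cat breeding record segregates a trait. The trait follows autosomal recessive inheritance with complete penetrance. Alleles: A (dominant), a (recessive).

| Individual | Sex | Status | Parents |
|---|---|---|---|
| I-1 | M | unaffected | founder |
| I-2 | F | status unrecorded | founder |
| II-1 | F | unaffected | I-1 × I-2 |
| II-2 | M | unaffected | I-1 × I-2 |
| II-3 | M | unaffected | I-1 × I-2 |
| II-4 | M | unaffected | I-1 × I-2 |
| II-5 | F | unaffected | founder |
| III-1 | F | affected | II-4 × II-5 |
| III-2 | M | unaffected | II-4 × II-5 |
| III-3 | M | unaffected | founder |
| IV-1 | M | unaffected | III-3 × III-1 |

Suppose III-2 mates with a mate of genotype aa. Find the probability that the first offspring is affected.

1/3

II-4 is unaffected so carries A and passed a to III-1 (aa), so II-4 is Aa.
II-5 is unaffected so carries A and passed a to III-1 (aa), so II-5 is Aa.
III-2 is an unaffected offspring of II-4 (Aa) × II-5 (Aa), whose cross gives 1/4 AA : 1/2 Aa : 1/4 aa; conditioning on being unaffected, III-2 is AA with probability 1/3, Aa with probability 2/3.
Summing over parental genotype combinations, P(offspring is affected) = 2/3·1/2 = 1/3.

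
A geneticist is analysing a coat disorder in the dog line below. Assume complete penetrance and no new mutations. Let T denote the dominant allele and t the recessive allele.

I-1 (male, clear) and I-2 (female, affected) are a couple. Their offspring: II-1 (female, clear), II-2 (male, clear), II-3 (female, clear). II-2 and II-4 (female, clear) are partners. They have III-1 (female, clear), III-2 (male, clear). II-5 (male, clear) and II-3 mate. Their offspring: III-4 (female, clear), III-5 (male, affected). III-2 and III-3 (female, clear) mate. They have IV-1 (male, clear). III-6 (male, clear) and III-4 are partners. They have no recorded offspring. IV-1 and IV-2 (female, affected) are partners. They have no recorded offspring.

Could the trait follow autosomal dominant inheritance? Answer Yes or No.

No

Under autosomal dominant, III-5 (affected, male) cannot arise from II-5 (clear) × II-3 (clear).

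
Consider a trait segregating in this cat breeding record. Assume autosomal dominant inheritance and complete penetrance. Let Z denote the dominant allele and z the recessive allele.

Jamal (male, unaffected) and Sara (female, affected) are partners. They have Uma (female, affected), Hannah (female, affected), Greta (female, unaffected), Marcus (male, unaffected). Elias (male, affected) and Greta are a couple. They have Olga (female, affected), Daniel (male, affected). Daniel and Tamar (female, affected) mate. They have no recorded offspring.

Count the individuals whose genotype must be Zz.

5

Obligate heterozygotes: Sara is affected so carries Z and passed z to Greta (zz), so Sara is Zz; Uma is affected so carries Z and received z from Jamal (zz), so Uma is Zz; Hannah is affected so carries Z and received z from Jamal (zz), so Hannah is Zz; Olga is affected so carries Z and received z from Greta (zz), so Olga is Zz; Daniel is affected so carries Z and received z from Greta (zz), so Daniel is Zz.
Every other individual is either homozygous by phenotype or has at least one consistent homozygous assignment, so the count is 5.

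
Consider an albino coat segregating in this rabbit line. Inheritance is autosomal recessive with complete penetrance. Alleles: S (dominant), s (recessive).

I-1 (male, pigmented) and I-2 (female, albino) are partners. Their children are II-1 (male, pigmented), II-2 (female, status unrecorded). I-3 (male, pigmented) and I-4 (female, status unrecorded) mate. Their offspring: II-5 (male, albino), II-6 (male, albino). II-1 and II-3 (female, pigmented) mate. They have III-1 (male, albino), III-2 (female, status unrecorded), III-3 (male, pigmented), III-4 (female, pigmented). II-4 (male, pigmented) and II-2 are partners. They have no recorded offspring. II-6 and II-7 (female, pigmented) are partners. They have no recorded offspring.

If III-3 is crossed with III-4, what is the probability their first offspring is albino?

II-1 is pigmented so carries S and received s from I-2 (ss), so II-1 is Ss.
II-3 is pigmented so carries S and passed s to III-1 (ss), so II-3 is Ss.
III-3 is a pigmented offspring of II-1 (Ss) × II-3 (Ss), whose cross gives 1/4 SS : 1/2 Ss : 1/4 ss; conditioning on being pigmented, III-3 is SS with probability 1/3, Ss with probability 2/3.
III-4 is a pigmented offspring of II-1 (Ss) × II-3 (Ss), whose cross gives 1/4 SS : 1/2 Ss : 1/4 ss; conditioning on being pigmented, III-4 is SS with probability 1/3, Ss with probability 2/3.
Summing over parental genotype combinations, P(offspring is albino) = 4/9·1/4 = 1/9.

1/9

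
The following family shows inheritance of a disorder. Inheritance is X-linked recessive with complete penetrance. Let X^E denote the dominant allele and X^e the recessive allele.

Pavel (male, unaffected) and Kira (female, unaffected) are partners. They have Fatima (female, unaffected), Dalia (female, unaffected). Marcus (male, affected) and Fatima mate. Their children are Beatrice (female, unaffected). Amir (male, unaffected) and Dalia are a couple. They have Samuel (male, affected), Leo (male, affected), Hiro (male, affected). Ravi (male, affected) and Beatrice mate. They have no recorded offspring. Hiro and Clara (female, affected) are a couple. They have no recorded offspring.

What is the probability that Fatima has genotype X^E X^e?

Pavel is unaffected, so Pavel is X^E Y.
Kira is unaffected so carries E and passed e to Dalia (X^E X^e, whose E came from Pavel), so Kira is X^E X^e.
Their cross gives offspring ratios 1/2 X^E X^E : 1/2 X^E X^e. Conditioning on Fatima being unaffected, P(X^E X^e) = 1/2 / 1 = 1/2 before taking Fatima's own offspring into account.
Marcus is affected, so Marcus is X^e Y.
Now use Fatima's offspring. Probability of each recorded status — unaffected daughter Beatrice: 1/2 if Fatima is X^E X^e, 1 if X^E X^E.
Bayes: P(X^E X^e) = 1/2·1/2 / (1/2·1/2 + 1/2·1) = 1/3.

1/3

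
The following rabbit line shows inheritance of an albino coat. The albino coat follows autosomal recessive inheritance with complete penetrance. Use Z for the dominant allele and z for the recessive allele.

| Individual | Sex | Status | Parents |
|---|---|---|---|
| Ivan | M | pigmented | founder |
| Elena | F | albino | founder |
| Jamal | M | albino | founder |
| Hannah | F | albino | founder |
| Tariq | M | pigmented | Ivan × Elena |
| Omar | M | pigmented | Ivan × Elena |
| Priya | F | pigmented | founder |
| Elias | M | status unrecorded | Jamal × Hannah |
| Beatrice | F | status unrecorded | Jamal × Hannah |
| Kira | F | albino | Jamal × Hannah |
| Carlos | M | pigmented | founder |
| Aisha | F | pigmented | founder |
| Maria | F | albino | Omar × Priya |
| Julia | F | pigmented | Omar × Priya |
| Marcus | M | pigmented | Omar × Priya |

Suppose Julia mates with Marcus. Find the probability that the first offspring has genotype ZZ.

4/9

Omar is pigmented so carries Z and received z from Elena (zz), so Omar is Zz.
Priya is pigmented so carries Z and passed z to Maria (zz), so Priya is Zz.
Julia is a pigmented offspring of Omar (Zz) × Priya (Zz), whose cross gives 1/4 ZZ : 1/2 Zz : 1/4 zz; conditioning on being pigmented, Julia is ZZ with probability 1/3, Zz with probability 2/3.
Marcus is a pigmented offspring of Omar (Zz) × Priya (Zz), whose cross gives 1/4 ZZ : 1/2 Zz : 1/4 zz; conditioning on being pigmented, Marcus is ZZ with probability 1/3, Zz with probability 2/3.
Summing over parental genotype combinations, P(offspring has genotype ZZ) = 1/9·1 + 2/9·1/2 + 2/9·1/2 + 4/9·1/4 = 4/9.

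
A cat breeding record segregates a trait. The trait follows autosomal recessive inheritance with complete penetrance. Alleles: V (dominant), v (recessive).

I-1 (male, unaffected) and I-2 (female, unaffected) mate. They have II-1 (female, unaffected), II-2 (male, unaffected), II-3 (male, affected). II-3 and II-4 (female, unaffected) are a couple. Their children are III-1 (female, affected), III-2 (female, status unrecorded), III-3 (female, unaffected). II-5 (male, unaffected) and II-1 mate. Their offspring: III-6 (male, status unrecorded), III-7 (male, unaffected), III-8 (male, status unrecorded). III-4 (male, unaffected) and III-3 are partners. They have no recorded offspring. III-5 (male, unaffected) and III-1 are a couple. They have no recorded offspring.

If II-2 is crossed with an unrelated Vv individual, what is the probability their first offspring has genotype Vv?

1/2

I-1 is unaffected so carries V and passed v to II-3 (vv), so I-1 is Vv.
I-2 is unaffected so carries V and passed v to II-3 (vv), so I-2 is Vv.
II-2 is an unaffected offspring of I-1 (Vv) × I-2 (Vv), whose cross gives 1/4 VV : 1/2 Vv : 1/4 vv; conditioning on being unaffected, II-2 is VV with probability 1/3, Vv with probability 2/3.
Summing over parental genotype combinations, P(offspring has genotype Vv) = 1/3·1/2 + 2/3·1/2 = 1/2.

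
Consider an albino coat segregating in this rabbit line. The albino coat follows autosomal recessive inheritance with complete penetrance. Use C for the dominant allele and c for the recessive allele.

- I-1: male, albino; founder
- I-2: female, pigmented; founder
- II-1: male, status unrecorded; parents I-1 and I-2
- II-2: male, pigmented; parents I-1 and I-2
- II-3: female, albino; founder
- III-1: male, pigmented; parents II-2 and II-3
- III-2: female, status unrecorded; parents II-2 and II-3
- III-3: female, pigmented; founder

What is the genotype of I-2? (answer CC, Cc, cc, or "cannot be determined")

I-2's phenotype allows CC or Cc, and no parent or child forces a single allele at both positions; consistent genotype assignments exist with I-2 as CC or Cc.

cannot be determined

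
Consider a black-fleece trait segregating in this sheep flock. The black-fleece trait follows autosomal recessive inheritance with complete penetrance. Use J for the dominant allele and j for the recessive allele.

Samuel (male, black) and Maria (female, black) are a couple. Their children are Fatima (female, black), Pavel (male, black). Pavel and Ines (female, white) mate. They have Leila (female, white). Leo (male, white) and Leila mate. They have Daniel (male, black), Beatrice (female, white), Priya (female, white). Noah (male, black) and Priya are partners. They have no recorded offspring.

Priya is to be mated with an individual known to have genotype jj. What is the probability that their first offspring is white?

2/3

Leo is white so carries J and passed j to Daniel (jj), so Leo is Jj.
Leila is white so carries J and received j from Pavel (jj), so Leila is Jj.
Priya is a white offspring of Leo (Jj) × Leila (Jj), whose cross gives 1/4 JJ : 1/2 Jj : 1/4 jj; conditioning on being white, Priya is JJ with probability 1/3, Jj with probability 2/3.
Summing over parental genotype combinations, P(offspring is white) = 1/3·1 + 2/3·1/2 = 2/3.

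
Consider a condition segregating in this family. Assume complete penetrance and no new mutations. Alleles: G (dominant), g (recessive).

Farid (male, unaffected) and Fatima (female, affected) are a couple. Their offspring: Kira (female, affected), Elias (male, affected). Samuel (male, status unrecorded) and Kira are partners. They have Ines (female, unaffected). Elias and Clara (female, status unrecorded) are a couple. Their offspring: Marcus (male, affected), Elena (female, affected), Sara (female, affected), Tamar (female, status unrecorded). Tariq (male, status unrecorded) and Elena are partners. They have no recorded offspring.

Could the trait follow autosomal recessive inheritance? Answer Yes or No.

Yes

A consistent assignment under autosomal recessive exists: Farid Gg, Fatima gg, Kira gg, Elias gg, Samuel GG, Clara Gg, Ines Gg, Marcus gg, Elena gg, Sara gg, Tamar Gg, Tariq GG.
In this assignment every recorded phenotype matches its genotype and every non-founder's genotype is obtainable from its parents' genotypes, so the pedigree is consistent.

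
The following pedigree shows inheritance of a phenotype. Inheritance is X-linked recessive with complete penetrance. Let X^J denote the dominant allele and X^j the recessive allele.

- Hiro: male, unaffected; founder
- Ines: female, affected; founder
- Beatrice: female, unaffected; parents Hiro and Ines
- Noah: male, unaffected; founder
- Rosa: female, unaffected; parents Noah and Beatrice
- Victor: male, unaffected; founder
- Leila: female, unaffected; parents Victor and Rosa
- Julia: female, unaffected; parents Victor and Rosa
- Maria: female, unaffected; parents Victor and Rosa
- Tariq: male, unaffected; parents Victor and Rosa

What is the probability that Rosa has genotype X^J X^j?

1/3

Noah is unaffected, so Noah is X^J Y.
Beatrice is unaffected so carries J and received j from Ines (X^j X^j), so Beatrice is X^J X^j.
Their cross gives offspring ratios 1/2 X^J X^J : 1/2 X^J X^j. Conditioning on Rosa being unaffected, P(X^J X^j) = 1/2 / 1 = 1/2 before taking Rosa's own offspring into account.
Victor is unaffected, so Victor is X^J Y.
Now use Rosa's offspring. Probability of each recorded status — unaffected son Tariq: 1/2 if Rosa is X^J X^j, 1 if X^J X^J. (Leila, Julia, Maria: equally likely either way, so uninformative.)
Bayes: P(X^J X^j) = 1/2·1/2 / (1/2·1/2 + 1/2·1) = 1/3.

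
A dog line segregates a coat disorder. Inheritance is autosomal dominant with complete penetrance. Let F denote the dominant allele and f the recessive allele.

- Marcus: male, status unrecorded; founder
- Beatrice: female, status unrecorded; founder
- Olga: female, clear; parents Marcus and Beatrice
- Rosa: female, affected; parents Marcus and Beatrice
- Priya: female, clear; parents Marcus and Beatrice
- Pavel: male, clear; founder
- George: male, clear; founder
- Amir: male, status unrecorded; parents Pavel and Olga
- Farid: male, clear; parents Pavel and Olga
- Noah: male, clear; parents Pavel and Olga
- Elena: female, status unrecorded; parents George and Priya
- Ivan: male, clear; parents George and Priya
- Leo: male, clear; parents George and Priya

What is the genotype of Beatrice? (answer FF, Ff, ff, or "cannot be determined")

cannot be determined

Beatrice's phenotype is unrecorded, and no parent or child forces a single allele at both positions; consistent genotype assignments exist with Beatrice as Ff or ff.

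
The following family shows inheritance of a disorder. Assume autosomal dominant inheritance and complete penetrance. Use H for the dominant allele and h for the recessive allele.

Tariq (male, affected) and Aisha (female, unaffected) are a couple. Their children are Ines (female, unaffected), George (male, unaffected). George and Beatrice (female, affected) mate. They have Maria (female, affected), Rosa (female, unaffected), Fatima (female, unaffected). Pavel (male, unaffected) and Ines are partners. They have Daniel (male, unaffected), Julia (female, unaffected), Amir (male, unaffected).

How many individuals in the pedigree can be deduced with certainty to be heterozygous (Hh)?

Obligate heterozygotes: Tariq is affected so carries H and passed h to Ines (hh), so Tariq is Hh; Beatrice is affected so carries H and passed h to Rosa (hh), so Beatrice is Hh; Maria is affected so carries H and received h from George (hh), so Maria is Hh.
Every other individual is either homozygous by phenotype or has at least one consistent homozygous assignment, so the count is 3.

3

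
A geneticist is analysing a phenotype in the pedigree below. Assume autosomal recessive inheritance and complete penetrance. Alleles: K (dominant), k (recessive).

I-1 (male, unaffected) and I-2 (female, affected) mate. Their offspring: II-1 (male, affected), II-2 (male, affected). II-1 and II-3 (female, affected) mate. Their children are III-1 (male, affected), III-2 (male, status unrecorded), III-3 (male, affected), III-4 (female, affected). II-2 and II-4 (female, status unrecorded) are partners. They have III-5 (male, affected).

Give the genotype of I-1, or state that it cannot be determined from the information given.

Kk

From phenotype alone, I-1 is KK or Kk.
I-1 is unaffected so carries K and passed k to II-1 (kk), so I-1 is Kk.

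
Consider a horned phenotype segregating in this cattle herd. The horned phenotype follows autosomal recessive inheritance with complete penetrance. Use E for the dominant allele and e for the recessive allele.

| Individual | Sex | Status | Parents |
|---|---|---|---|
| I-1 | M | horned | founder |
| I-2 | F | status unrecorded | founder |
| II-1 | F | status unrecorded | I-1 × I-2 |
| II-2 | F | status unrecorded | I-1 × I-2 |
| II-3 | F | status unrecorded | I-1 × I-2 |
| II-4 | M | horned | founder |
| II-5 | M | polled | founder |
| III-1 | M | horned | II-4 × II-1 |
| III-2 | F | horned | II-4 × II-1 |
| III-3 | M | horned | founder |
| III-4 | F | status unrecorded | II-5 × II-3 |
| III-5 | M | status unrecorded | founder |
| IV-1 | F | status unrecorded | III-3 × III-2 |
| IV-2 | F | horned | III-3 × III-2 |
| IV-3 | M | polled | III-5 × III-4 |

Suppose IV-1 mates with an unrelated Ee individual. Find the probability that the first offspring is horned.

1/2

IV-1 received e from III-3 (ee) and received e from III-2 (ee), so IV-1 is ee.
The cross gives 1/2 Ee : 1/2 ee, so P(offspring is horned) = 1/2.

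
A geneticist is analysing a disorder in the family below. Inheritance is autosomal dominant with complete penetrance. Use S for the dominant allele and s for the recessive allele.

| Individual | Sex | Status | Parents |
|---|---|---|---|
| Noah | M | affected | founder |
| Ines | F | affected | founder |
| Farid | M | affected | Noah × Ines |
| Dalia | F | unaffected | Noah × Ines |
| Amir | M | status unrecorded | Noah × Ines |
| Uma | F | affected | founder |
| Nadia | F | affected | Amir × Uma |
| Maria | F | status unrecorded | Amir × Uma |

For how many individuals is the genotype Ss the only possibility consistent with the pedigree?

2

Obligate heterozygotes: Noah is affected so carries S and passed s to Dalia (ss), so Noah is Ss; Ines is affected so carries S and passed s to Dalia (ss), so Ines is Ss.
Every other individual is either homozygous by phenotype or has at least one consistent homozygous assignment, so the count is 2.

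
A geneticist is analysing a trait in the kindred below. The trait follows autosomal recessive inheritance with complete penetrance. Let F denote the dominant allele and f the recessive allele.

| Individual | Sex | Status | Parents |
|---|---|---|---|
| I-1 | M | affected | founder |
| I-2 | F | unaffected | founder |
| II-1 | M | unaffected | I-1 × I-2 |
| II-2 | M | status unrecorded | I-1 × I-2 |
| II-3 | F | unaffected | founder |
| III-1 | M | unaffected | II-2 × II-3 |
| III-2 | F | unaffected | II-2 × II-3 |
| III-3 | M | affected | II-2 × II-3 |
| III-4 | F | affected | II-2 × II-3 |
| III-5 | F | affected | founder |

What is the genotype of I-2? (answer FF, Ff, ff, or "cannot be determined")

I-2's phenotype allows FF or Ff, and no parent or child forces a single allele at both positions; consistent genotype assignments exist with I-2 as FF or Ff.

cannot be determined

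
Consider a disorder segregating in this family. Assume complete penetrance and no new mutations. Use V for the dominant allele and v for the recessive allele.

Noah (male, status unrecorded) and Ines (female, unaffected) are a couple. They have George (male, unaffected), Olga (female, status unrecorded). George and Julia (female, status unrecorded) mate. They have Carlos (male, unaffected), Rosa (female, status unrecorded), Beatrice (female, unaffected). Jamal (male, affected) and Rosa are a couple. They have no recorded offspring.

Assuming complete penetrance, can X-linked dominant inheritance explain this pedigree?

Yes

A consistent assignment under X-linked dominant exists: Noah X^V Y, Ines X^v X^v, George X^v Y, Olga X^V X^v, Julia X^V X^v, Carlos X^v Y, Rosa X^V X^v, Beatrice X^v X^v, Jamal X^V Y.
In this assignment every recorded phenotype matches its genotype and every non-founder's genotype is obtainable from its parents' genotypes, so the pedigree is consistent.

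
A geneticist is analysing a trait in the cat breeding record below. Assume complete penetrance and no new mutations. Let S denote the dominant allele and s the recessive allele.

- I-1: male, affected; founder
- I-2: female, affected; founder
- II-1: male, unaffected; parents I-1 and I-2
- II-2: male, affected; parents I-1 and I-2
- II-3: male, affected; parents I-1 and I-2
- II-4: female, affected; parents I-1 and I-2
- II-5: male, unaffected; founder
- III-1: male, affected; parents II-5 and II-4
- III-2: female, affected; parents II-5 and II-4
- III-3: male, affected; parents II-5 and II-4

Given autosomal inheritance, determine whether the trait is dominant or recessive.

dominant

I-1 and I-2 are both affected yet have an unaffected child II-1. Under a recessive model two affected parents are homozygous and every child would be affected, so the trait cannot be recessive.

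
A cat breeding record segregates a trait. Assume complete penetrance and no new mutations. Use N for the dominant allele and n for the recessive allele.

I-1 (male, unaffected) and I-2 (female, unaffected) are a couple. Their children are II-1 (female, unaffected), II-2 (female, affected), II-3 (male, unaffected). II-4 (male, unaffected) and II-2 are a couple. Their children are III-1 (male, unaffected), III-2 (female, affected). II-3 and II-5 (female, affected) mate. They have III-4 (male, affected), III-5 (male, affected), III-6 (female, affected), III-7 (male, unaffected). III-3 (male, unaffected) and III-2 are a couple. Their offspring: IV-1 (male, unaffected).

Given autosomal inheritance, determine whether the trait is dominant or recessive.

recessive

I-1 and I-2 are both unaffected yet have an affected child II-2. Under dominance, an affected child requires at least one affected parent, so the trait cannot be dominant.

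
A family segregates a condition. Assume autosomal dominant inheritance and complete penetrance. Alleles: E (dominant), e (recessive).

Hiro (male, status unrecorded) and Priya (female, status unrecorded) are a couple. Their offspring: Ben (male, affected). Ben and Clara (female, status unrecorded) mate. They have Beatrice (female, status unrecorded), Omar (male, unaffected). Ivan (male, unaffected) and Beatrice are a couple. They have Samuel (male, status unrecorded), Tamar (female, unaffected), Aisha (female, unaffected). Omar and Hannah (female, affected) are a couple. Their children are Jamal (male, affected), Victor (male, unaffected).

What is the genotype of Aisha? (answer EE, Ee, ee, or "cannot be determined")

ee

Aisha is unaffected, so Aisha is ee.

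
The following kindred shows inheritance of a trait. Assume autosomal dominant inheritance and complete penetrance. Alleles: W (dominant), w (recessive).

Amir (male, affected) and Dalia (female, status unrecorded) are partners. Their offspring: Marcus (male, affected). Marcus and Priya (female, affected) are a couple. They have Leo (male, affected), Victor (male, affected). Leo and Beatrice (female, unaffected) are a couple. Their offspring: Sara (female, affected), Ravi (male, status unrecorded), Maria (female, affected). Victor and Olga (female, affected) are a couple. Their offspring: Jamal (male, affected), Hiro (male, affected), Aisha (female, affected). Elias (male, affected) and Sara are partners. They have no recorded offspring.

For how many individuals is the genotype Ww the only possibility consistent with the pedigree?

2

Obligate heterozygotes: Sara is affected so carries W and received w from Beatrice (ww), so Sara is Ww; Maria is affected so carries W and received w from Beatrice (ww), so Maria is Ww.
Every other individual is either homozygous by phenotype or has at least one consistent homozygous assignment, so the count is 2.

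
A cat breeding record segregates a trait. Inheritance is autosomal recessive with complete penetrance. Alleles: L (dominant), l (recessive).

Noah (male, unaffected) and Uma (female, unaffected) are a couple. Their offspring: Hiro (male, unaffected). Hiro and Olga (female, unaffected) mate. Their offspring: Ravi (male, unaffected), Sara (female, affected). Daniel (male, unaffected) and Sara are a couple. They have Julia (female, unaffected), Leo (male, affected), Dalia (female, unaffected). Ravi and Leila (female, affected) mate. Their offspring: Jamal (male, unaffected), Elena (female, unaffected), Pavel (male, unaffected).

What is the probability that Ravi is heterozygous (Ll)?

Hiro is unaffected so carries L and passed l to Sara (ll), so Hiro is Ll.
Olga is unaffected so carries L and passed l to Sara (ll), so Olga is Ll.
Their cross gives offspring ratios 1/4 LL : 1/2 Ll : 1/4 ll. Conditioning on Ravi being unaffected, P(Ll) = 1/2 / 3/4 = 2/3 before taking Ravi's own offspring into account.
Leila is affected, so Leila is ll.
Now use Ravi's offspring. Probability of each recorded status — unaffected son Jamal: 1/2 if Ravi is Ll, 1 if LL; unaffected daughter Elena: 1/2 if Ravi is Ll, 1 if LL; unaffected son Pavel: 1/2 if Ravi is Ll, 1 if LL.
Bayes: P(Ll) = 2/3·1/8 / (2/3·1/8 + 1/3·1) = 1/5.

1/5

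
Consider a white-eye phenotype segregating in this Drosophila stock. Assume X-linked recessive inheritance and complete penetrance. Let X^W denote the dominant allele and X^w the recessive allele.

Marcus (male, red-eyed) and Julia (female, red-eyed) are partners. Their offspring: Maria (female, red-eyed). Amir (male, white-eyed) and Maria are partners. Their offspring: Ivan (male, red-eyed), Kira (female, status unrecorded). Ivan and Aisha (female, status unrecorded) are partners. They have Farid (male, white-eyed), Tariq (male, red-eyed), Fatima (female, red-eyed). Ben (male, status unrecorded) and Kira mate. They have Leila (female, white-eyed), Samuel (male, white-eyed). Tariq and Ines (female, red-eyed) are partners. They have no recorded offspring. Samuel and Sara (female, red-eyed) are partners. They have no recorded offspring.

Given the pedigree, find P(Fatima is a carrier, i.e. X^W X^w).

Ivan is red-eyed, so Ivan is X^W Y.
Aisha passed W to Tariq (X^W Y) and passed w to Farid (X^w Y), so Aisha is X^W X^w.
Their cross gives offspring ratios 1/2 X^W X^W : 1/2 X^W X^w. Conditioning on Fatima being red-eyed, P(X^W X^w) = 1/2 / 1 = 1/2.

1/2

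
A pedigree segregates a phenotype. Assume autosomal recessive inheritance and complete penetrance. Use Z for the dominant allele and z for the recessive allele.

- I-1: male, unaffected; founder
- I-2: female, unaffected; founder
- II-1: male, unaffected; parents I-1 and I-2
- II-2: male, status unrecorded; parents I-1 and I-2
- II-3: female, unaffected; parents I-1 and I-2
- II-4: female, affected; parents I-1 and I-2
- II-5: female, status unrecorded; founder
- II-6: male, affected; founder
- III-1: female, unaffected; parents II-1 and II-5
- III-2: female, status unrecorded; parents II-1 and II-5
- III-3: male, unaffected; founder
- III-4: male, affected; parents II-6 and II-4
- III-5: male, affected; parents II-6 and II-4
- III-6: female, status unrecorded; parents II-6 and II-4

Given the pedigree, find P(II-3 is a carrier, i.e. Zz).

I-1 is unaffected so carries Z and passed z to II-4 (zz), so I-1 is Zz.
I-2 is unaffected so carries Z and passed z to II-4 (zz), so I-2 is Zz.
Their cross gives offspring ratios 1/4 ZZ : 1/2 Zz : 1/4 zz. Conditioning on II-3 being unaffected, P(Zz) = 1/2 / 3/4 = 2/3.

2/3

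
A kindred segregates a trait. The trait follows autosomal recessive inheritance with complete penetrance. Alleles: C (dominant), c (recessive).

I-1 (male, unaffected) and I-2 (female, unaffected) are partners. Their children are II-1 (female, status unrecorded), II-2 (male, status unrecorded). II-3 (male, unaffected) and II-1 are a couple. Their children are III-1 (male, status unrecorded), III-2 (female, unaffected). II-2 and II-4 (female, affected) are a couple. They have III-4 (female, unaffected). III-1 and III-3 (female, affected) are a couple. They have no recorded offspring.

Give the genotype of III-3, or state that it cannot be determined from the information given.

cc

III-3 is affected, so III-3 is cc.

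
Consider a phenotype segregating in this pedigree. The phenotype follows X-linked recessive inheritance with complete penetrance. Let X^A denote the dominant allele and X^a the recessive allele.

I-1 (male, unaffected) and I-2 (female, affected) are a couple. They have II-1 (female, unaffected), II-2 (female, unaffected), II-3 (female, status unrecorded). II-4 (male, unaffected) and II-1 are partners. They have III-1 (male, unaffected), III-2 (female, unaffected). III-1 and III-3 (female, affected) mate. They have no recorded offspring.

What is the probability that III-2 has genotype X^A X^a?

1/2

II-4 is unaffected, so II-4 is X^A Y.
II-1 is unaffected so carries A and received a from I-2 (X^a X^a), so II-1 is X^A X^a.
Their cross gives offspring ratios 1/2 X^A X^A : 1/2 X^A X^a. Conditioning on III-2 being unaffected, P(X^A X^a) = 1/2 / 1 = 1/2.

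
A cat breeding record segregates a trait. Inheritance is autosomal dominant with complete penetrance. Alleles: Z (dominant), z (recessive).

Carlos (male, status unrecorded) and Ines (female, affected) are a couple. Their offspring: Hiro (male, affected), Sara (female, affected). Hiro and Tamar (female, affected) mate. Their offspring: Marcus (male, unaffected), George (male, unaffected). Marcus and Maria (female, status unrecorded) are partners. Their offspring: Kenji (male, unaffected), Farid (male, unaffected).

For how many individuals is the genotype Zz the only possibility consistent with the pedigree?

2

Obligate heterozygotes: Hiro is affected so carries Z and passed z to Marcus (zz), so Hiro is Zz; Tamar is affected so carries Z and passed z to Marcus (zz), so Tamar is Zz.
Every other individual is either homozygous by phenotype or has at least one consistent homozygous assignment, so the count is 2.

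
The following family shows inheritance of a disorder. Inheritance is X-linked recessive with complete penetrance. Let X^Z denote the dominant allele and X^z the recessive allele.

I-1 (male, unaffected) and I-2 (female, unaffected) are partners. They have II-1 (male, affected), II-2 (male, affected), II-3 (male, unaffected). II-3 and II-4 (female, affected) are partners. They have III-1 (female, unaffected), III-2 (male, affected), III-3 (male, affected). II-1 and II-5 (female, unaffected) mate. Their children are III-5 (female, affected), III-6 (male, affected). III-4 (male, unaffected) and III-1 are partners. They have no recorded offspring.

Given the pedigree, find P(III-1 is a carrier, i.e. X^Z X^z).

III-1 is unaffected so carries Z and received z from II-4 (X^z X^z), so III-1 is X^Z X^z, giving P(X^Z X^z) = 1.

1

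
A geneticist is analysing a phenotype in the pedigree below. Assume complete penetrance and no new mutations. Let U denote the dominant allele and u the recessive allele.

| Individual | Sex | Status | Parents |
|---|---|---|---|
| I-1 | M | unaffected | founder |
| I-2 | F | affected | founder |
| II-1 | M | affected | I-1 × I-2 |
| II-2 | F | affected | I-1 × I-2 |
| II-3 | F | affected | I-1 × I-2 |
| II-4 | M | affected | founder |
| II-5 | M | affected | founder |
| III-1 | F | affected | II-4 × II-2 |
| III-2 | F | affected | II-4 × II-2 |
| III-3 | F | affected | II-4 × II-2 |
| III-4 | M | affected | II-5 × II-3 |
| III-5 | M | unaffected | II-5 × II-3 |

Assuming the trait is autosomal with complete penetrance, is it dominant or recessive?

II-5 and II-3 are both affected yet have an unaffected child III-5. Under a recessive model two affected parents are homozygous and every child would be affected, so the trait cannot be recessive.

dominant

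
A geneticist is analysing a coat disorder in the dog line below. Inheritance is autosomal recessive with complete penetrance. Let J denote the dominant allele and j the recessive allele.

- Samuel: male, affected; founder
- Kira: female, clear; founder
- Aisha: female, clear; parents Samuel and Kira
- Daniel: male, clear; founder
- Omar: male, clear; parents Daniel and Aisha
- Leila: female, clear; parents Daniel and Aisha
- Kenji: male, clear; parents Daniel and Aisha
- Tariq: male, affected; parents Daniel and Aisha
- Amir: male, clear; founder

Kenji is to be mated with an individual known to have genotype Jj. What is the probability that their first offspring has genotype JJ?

1/3

Daniel is clear so carries J and passed j to Tariq (jj), so Daniel is Jj.
Aisha is clear so carries J and received j from Samuel (jj), so Aisha is Jj.
Kenji is a clear offspring of Daniel (Jj) × Aisha (Jj), whose cross gives 1/4 JJ : 1/2 Jj : 1/4 jj; conditioning on being clear, Kenji is JJ with probability 1/3, Jj with probability 2/3.
Summing over parental genotype combinations, P(offspring has genotype JJ) = 1/3·1/2 + 2/3·1/4 = 1/3.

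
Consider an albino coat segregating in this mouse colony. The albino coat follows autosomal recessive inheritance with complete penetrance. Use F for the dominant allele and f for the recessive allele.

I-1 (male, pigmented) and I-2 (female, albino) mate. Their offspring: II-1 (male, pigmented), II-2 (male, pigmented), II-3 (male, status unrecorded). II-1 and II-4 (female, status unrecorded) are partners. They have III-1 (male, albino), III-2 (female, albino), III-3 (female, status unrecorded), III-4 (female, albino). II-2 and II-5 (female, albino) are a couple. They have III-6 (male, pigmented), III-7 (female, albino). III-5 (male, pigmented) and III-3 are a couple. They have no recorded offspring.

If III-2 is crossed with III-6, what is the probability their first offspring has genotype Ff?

1/2

III-2 is albino, so III-2 is ff.
III-6 is pigmented so carries F and received f from II-5 (ff), so III-6 is Ff.
The cross gives 1/2 Ff : 1/2 ff, so P(offspring has genotype Ff) = 1/2.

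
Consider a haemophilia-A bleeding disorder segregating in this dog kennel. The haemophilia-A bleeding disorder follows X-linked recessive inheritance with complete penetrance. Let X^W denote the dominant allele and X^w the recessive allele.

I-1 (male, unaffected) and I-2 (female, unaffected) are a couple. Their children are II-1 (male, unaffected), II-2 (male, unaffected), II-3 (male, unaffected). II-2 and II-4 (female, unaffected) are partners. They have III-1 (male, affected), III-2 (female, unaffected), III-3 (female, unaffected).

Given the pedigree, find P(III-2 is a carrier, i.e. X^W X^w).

1/2

II-2 is unaffected, so II-2 is X^W Y.
II-4 is unaffected so carries W and passed w to III-1 (X^w Y), so II-4 is X^W X^w.
Their cross gives offspring ratios 1/2 X^W X^W : 1/2 X^W X^w. Conditioning on III-2 being unaffected, P(X^W X^w) = 1/2 / 1 = 1/2.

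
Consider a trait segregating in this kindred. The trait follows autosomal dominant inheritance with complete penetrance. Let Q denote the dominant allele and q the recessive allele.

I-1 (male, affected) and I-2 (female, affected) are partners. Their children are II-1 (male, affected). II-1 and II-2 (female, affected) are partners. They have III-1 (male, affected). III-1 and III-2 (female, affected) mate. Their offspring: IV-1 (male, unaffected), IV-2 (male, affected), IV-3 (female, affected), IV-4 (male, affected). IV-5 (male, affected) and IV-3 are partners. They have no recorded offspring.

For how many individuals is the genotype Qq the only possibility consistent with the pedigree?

Obligate heterozygotes: III-1 is affected so carries Q and passed q to IV-1 (qq), so III-1 is Qq; III-2 is affected so carries Q and passed q to IV-1 (qq), so III-2 is Qq.
Every other individual is either homozygous by phenotype or has at least one consistent homozygous assignment, so the count is 2.

2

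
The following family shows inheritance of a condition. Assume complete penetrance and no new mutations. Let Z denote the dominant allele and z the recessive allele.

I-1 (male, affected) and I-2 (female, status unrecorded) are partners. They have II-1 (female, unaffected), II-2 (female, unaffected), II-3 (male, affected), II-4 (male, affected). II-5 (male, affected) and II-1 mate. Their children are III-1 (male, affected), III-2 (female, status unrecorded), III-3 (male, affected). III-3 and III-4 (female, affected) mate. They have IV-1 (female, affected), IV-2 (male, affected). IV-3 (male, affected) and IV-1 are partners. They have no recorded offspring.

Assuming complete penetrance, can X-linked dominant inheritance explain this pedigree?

Under X-linked dominant, II-1 (unaffected, female) cannot arise from I-1 (affected) × I-2 (unrecorded).

No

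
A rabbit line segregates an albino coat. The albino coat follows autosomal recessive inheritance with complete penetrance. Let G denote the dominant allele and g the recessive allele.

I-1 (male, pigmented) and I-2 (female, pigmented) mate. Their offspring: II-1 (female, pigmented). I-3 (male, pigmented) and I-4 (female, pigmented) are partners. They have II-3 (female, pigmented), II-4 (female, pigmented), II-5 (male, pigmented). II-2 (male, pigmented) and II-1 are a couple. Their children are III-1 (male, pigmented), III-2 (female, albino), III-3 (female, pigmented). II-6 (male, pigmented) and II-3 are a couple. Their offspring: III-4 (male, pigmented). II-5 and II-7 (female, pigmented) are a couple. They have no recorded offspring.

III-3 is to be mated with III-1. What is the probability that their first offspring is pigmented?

II-2 is pigmented so carries G and passed g to III-2 (gg), so II-2 is Gg.
II-1 is pigmented so carries G and passed g to III-2 (gg), so II-1 is Gg.
III-3 is a pigmented offspring of II-2 (Gg) × II-1 (Gg), whose cross gives 1/4 GG : 1/2 Gg : 1/4 gg; conditioning on being pigmented, III-3 is GG with probability 1/3, Gg with probability 2/3.
III-1 is a pigmented offspring of II-2 (Gg) × II-1 (Gg), whose cross gives 1/4 GG : 1/2 Gg : 1/4 gg; conditioning on being pigmented, III-1 is GG with probability 1/3, Gg with probability 2/3.
Summing over parental genotype combinations, P(offspring is pigmented) = 1/9·1 + 2/9·1 + 2/9·1 + 4/9·3/4 = 8/9.

8/9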